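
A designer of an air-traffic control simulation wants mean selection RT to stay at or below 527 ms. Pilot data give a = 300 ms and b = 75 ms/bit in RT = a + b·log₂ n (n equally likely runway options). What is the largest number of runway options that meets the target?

Set 300 + 75·log₂ n ≤ 527 → log₂ n ≤ (527 − 300)/75 = 3.0267.
So n ≤ 2^3.0267 = 8.149; the largest integer n is 8.

8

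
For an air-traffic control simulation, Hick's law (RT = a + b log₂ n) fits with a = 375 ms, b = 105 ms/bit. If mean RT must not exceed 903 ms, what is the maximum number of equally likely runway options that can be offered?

105·log₂ n ≤ 903 − 375 = 528, giving log₂ n ≤ 5.0286 and n ≤ 32.640. The largest whole number is 32.

32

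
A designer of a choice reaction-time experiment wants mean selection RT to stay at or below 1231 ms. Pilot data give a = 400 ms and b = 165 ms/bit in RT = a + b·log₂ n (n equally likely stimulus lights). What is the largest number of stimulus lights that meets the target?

Set 400 + 165·log₂ n ≤ 1231 → log₂ n ≤ (1231 − 400)/165 = 5.0364.
So n ≤ 2^5.0364 = 32.817; the largest integer n is 32.

32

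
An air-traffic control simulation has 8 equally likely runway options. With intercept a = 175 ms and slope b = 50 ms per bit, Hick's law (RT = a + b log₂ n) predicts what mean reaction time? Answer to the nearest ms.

325 ms

log₂(8) = 3 bits, so RT = 175 + 50 × 3 ≈ 325.000 ms.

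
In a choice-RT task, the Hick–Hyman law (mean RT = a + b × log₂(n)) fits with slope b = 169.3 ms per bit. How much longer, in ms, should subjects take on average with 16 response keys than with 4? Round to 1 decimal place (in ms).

ΔRT = (a + b log₂ n₂) − (a + b log₂ n₁) = b·(log₂ n₂ − log₂ n₁).
log₂(16) − log₂(4) = log₂(16/4) = log₂(4) = 2.
ΔRT = 169.3 × 2.0000 = 338.600 ms.

338.6 ms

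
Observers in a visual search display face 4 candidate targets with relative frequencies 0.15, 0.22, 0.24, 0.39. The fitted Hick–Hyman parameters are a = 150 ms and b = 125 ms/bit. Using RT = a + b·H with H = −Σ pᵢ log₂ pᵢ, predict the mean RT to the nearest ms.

Entropy contributions −pᵢ log₂ pᵢ: 0.4105, 0.4806, 0.4941, 0.5298; sum H = 1.9150 bits.
RT = a + bH = 150 + 125·1.9150 = 389.38 ms.

389 ms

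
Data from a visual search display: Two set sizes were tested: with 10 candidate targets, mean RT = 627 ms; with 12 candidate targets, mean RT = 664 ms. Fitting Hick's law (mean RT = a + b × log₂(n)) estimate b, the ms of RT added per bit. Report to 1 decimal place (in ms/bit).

140.7 ms/bit

The slope on a log₂ axis is (664 − 627) / (3.5850 − 3.3219) = 140.666 ms/bit.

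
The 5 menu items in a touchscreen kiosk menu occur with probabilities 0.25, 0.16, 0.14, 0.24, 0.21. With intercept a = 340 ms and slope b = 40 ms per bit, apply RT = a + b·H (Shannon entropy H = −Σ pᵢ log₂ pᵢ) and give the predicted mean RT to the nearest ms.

H = 0.25·log₂(1/0.25) + 0.16·log₂(1/0.16) + 0.14·log₂(1/0.14) + 0.24·log₂(1/0.24) + 0.21·log₂(1/0.21) = 2.2871 bits.
RT = 340 + 40 × 2.2871 = 431.48 ms.

431 ms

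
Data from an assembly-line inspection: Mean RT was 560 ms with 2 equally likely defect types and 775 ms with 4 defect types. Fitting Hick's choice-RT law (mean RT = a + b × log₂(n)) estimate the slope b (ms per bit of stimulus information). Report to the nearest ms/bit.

215 ms/bit

b = (RT₂ − RT₁)/(log₂ n₂ − log₂ n₁) = (775 − 560)/(2 − 1) = 215 ms/bit.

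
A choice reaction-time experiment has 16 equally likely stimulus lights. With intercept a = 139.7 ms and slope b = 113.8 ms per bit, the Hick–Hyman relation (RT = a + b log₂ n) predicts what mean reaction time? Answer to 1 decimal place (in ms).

594.9 ms

log₂(16) = 4 bits, so RT = 139.7 + 113.8 × 4 ≈ 594.900 ms.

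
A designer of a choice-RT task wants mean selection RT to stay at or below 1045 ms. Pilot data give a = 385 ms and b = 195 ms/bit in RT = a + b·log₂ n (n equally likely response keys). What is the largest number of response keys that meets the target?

10

Information budget: (1045 − 385)/195 = 3.3846 bits, so n ≤ 2^3.3846 = 10.444 → at most 10.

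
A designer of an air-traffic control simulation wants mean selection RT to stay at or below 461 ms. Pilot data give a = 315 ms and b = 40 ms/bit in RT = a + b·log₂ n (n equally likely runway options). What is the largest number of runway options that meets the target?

40·log₂ n ≤ 461 − 315 = 146, giving log₂ n ≤ 3.6500 and n ≤ 12.553. The largest whole number is 12.

12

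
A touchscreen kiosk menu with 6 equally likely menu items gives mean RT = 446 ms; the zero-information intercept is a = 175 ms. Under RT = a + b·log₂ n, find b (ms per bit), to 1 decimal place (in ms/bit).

b = (446 − 175) / log₂(6) = 271 / 2.5850 = 104.837 ms/bit.

104.8 ms/bit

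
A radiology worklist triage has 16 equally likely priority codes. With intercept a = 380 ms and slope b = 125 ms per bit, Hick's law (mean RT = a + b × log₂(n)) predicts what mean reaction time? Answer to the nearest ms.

log₂(16) = 4 bits, so RT = 380 + 125 × 4 ≈ 880.000 ms.

880 ms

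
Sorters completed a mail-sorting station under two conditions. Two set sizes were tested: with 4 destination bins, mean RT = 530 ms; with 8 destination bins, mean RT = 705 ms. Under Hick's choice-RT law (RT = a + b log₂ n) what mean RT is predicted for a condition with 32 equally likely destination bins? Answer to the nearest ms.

1055 ms

With log₂ n on the abscissa the relation is linear; from the two conditions:
  b = (705 − 530) / (log₂ 8 − log₂ 4) = 175 / (3 − 2) = 175 ms/bit
  a = 530 − 175 × 2 = 180 ms
Then RT(32) = 180 + 175 × log₂ 32 = 180 + 175 × 5 ≈ 1055.000 ms.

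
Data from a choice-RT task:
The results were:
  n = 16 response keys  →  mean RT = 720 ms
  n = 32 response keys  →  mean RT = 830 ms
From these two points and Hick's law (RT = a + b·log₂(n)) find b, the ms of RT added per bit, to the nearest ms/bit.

110 ms/bit

Slope: b = (830 − 720) / (log₂ 32 − log₂ 16) = 110/1.0000 = 110 ms/bit.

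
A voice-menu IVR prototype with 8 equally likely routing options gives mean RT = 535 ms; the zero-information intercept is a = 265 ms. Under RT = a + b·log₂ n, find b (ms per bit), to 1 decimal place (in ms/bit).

90.0 ms/bit

log₂(8) = 3 bits.
b = (RT − a)/log₂ n = (535 − 265) / 3 = 90.000 ms/bit.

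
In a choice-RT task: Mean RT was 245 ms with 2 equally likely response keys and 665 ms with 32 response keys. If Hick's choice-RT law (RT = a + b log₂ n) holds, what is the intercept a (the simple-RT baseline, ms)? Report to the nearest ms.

140 ms

b = (RT₂ − RT₁)/(log₂ n₂ − log₂ n₁) = (665 − 245)/(5 − 1) = 105 ms/bit.
Intercept: a = 245 − 105·log₂(2) = 140.000 ms.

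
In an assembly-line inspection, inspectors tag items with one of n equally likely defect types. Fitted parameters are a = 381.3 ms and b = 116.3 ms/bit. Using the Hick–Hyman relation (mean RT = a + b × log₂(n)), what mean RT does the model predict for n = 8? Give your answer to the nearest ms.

log₂(8) = 3 bits, so RT = 381.3 + 116.3 × 3 ≈ 730.200 ms.

730 ms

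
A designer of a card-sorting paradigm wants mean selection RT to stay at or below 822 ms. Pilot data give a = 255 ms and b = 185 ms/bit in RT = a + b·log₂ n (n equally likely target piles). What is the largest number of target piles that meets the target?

Information budget: (822 − 255)/185 = 3.0649 bits, so n ≤ 2^3.0649 = 8.368 → at most 8.

8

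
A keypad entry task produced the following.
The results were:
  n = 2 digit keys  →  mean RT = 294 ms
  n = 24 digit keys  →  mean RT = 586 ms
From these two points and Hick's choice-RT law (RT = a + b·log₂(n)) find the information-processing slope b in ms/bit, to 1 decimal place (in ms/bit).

81.5 ms/bit

Slope: b = (586 − 294) / (log₂ 24 − log₂ 2) = 292/3.5850 = 81.451 ms/bit.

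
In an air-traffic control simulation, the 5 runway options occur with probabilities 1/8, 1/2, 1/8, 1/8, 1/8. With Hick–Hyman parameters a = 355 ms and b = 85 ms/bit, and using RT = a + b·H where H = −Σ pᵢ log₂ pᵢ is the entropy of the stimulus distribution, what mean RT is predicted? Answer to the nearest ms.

H = −Σ pᵢ log₂ pᵢ = 0.125·3 + 0.5·1 + 0.125·3 + 0.125·3 + 0.125·3 = 2.000 bits.
RT = 355 + 85 × 2.000 = 525.00 ms.

525 ms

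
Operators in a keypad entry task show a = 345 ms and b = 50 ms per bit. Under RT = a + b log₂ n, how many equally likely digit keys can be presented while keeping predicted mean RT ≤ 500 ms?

8

Set 345 + 50·log₂ n ≤ 500 → log₂ n ≤ (500 − 345)/50 = 3.1000.
So n ≤ 2^3.1000 = 8.574; the largest integer n is 8.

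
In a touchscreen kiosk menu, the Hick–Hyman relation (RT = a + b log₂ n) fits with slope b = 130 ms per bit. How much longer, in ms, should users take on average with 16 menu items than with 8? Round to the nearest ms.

ΔRT = (a + b log₂ n₂) − (a + b log₂ n₁) = b·(log₂ n₂ − log₂ n₁).
log₂(16) − log₂(8) = log₂(16/8) = log₂(2) = 1.
ΔRT = 130 × 1.0000 = 130.000 ms.

130 ms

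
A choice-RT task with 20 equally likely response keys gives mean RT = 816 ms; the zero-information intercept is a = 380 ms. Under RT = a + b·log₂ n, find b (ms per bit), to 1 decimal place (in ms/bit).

b = (816 − 380) / log₂(20) = 436 / 4.3219 = 100.881 ms/bit.

100.9 ms/bit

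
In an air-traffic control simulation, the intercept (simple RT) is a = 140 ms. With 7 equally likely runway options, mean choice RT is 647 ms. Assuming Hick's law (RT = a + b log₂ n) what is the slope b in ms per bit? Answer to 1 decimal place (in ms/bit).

7 alternatives carry log₂ 7 = 2.8074 bits; the choice cost is 647 − 140 = 507 ms, so b = 507/2.8074 = 180.597 ms/bit.

180.6 ms/bit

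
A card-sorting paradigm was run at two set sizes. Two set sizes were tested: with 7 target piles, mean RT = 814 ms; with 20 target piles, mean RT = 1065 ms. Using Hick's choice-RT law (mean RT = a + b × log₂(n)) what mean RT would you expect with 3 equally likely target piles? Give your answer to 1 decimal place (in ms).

Solve the two-equation system in a and b:
  b = (1065 − 814) / (log₂ 20 − log₂ 7) = 251 / (4.3219 − 2.8074) = 165.723 ms/bit
  a = 814 − 165.723 × 2.8074 = 348.756 ms
Then RT(3) = 348.756 + 165.723 × log₂ 3 = 348.756 + 165.723 × 1.5850 ≈ 611.421 ms.

611.4 ms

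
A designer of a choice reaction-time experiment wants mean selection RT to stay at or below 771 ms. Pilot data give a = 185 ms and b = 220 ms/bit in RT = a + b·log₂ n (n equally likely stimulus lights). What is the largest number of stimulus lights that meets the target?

220·log₂ n ≤ 771 − 185 = 586, giving log₂ n ≤ 2.6636 and n ≤ 6.336. The largest whole number is 6.

6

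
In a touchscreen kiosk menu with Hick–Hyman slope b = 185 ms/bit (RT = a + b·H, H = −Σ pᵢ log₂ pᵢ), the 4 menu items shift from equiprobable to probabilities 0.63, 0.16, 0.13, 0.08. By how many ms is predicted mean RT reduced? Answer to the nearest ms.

89 ms

The RT saving is b·ΔH. Equiprobable H₀ = log₂(4) = 2.0000 bits; with the given probabilities H = 1.5171 bits.
b·(H₀ − H) = 185 × (2.0000 − 1.5171) = 89.33 ms.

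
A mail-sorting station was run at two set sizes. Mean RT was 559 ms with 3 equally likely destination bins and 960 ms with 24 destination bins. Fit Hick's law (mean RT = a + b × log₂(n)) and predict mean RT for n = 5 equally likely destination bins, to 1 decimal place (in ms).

RT is linear in log₂ n, so two points fix the line:
  b = (960 − 559) / (log₂ 24 − log₂ 3) = 401 / (4.5850 − 1.5850) = 133.667 ms/bit
  a = 559 − 133.667 × 1.5850 = 347.143 ms
Then RT(5) = 347.143 + 133.667 × log₂ 5 = 347.143 + 133.667 × 2.3219 ≈ 657.508 ms.

657.5 ms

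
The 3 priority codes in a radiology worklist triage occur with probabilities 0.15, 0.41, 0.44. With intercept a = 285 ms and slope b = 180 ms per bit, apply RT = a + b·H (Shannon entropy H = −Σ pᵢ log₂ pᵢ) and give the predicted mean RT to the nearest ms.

548 ms

H = 0.15·log₂(1/0.15) + 0.41·log₂(1/0.41) + 0.44·log₂(1/0.44) = 1.4591 bits.
RT = 285 + 180 × 1.4591 = 547.63 ms.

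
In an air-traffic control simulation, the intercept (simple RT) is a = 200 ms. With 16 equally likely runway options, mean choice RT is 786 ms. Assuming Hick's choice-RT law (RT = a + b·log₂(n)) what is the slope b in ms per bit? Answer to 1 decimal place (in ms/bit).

log₂(16) = 4 bits.
b = (RT − a)/log₂ n = (786 − 200) / 4 = 146.500 ms/bit.

146.5 ms/bit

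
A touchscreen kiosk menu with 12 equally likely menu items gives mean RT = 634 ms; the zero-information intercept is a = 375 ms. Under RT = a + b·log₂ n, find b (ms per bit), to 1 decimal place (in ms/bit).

12 alternatives carry log₂ 12 = 3.5850 bits; the choice cost is 634 − 375 = 259 ms, so b = 259/3.5850 = 72.246 ms/bit.

72.2 ms/bit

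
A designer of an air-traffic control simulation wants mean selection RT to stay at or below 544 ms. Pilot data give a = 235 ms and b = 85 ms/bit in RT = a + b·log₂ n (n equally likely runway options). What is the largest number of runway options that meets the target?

12

Set 235 + 85·log₂ n ≤ 544 → log₂ n ≤ (544 − 235)/85 = 3.6353.
So n ≤ 2^3.6353 = 12.426; the largest integer n is 12.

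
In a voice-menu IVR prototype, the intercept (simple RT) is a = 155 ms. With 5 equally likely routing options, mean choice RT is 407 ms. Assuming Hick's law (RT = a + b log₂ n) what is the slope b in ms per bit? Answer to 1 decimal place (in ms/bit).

108.5 ms/bit

log₂(5) = 2.3219 bits.
b = (RT − a)/log₂ n = (407 − 155) / 2.3219 = 108.530 ms/bit.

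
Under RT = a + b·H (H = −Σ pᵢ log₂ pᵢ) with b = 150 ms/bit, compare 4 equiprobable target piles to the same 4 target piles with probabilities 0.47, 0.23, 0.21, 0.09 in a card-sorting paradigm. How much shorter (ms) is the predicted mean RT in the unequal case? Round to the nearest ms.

The RT saving is b·ΔH. Equiprobable H₀ = log₂(4) = 2.0000 bits; with the given probabilities H = 1.7851 bits.
b·(H₀ − H) = 150 × (2.0000 − 1.7851) = 32.23 ms.

32 ms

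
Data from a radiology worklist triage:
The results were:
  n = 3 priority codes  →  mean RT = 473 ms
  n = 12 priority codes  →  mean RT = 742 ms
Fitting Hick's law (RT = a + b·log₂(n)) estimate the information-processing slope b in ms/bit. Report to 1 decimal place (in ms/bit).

134.5 ms/bit

Slope: b = (742 − 473) / (log₂ 12 − log₂ 3) = 269/2.0000 = 134.500 ms/bit.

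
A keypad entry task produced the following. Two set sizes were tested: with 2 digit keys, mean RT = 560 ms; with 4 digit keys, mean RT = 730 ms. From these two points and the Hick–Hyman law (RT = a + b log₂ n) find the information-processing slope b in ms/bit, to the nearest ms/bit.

The slope on a log₂ axis is (730 − 560) / (2 − 1) = 170 ms/bit.

170 ms/bit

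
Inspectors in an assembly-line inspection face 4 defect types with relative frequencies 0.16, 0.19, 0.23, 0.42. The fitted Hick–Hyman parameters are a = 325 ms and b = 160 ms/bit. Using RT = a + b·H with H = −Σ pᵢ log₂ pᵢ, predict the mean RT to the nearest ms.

H = 0.16·log₂(1/0.16) + 0.19·log₂(1/0.19) + 0.23·log₂(1/0.23) + 0.42·log₂(1/0.42) = 1.8916 bits.
RT = 325 + 160 × 1.8916 = 627.65 ms.

628 ms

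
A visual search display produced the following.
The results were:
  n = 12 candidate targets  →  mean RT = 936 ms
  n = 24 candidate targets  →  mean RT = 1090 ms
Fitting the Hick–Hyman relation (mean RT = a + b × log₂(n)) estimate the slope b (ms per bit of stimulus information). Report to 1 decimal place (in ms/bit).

154.0 ms/bit

b = (RT₂ − RT₁)/(log₂ n₂ − log₂ n₁) = (1090 − 936)/(4.5850 − 3.5850) = 154.000 ms/bit.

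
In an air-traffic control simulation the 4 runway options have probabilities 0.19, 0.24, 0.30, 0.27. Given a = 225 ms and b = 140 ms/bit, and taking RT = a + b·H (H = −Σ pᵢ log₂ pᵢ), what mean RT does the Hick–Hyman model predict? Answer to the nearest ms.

502 ms

H = 0.19·log₂(1/0.19) + 0.24·log₂(1/0.24) + 0.30·log₂(1/0.30) + 0.27·log₂(1/0.27) = 1.9805 bits.
RT = 225 + 140 × 1.9805 = 502.27 ms.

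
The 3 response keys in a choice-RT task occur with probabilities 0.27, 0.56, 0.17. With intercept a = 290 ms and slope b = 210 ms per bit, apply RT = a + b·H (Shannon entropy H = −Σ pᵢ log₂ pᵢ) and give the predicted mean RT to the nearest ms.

H = 0.27·log₂(1/0.27) + 0.56·log₂(1/0.56) + 0.17·log₂(1/0.17) = 1.4130 bits.
RT = 290 + 210 × 1.4130 = 586.74 ms.

587 ms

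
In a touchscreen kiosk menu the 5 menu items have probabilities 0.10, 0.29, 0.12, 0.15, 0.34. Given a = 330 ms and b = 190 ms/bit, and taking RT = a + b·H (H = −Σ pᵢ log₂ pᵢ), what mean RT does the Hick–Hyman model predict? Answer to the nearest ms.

Entropy contributions −pᵢ log₂ pᵢ: 0.3322, 0.5179, 0.3671, 0.4105, 0.5292; sum H = 2.1569 bits.
RT = a + bH = 330 + 190·2.1569 = 739.81 ms.

740 ms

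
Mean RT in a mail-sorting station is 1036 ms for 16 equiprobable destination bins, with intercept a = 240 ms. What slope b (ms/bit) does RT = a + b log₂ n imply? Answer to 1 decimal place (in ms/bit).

199.0 ms/bit

log₂(16) = 4 bits.
b = (RT − a)/log₂ n = (1036 − 240) / 4 = 199.000 ms/bit.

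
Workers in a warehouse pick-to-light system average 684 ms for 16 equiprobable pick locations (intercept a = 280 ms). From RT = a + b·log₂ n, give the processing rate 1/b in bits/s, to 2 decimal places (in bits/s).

b = (684 − 280)/log₂ 16 = 404/4 = 101.000 ms per bit = 0.10100 s/bit; the reciprocal is 9.901 bits/s.

9.90 bits/s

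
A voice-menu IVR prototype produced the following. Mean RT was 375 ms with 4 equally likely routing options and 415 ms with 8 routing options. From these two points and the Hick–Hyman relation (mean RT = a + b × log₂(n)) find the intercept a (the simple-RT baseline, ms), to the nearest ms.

295 ms

Slope: b = (415 − 375) / (log₂ 8 − log₂ 4) = 40/1.0000 = 40 ms/bit.
Intercept: a = 375 − 40·log₂(4) = 295.000 ms.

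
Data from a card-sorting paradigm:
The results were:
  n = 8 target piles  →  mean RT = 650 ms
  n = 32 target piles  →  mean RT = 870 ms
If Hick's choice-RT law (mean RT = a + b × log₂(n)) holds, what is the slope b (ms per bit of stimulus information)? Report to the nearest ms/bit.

110 ms/bit

The slope on a log₂ axis is (870 − 650) / (5 − 3) = 110 ms/bit.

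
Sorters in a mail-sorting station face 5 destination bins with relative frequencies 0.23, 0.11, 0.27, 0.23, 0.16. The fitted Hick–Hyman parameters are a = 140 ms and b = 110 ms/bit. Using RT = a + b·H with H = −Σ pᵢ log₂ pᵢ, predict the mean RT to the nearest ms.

Entropy contributions −pᵢ log₂ pᵢ: 0.4877, 0.3503, 0.5100, 0.4877, 0.4230; sum H = 2.2587 bits.
RT = a + bH = 140 + 110·2.2587 = 388.45 ms.

388 ms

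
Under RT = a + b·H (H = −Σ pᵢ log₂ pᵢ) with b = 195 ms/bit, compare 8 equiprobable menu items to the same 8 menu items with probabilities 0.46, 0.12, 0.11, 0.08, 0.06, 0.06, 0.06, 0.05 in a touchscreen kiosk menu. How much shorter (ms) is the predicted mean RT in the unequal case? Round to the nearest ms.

103 ms

Equiprobable entropy H₀ = log₂ 8 = 3.0000 bits.
Skewed entropy H = −Σ pᵢ log₂ pᵢ = 2.4709 bits.
ΔRT = b·(H₀ − H) = 195 × 0.5291 = 103.18 ms.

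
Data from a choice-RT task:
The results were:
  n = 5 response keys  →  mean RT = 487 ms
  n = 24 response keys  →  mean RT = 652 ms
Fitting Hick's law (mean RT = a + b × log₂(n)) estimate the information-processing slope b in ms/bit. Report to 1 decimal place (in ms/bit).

72.9 ms/bit

Slope: b = (652 − 487) / (log₂ 24 − log₂ 5) = 165/2.2630 = 72.911 ms/bit.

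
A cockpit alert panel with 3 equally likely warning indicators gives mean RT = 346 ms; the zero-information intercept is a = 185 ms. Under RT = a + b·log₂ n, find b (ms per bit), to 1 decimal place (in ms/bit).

101.6 ms/bit

log₂(3) = 1.5850 bits.
b = (RT − a)/log₂ n = (346 − 185) / 1.5850 = 101.580 ms/bit.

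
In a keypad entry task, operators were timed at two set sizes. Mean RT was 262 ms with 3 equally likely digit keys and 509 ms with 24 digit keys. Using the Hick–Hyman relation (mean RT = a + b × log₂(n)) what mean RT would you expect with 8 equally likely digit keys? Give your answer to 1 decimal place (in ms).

With log₂ n on the abscissa the relation is linear; from the two conditions:
  b = (509 − 262) / (log₂ 24 − log₂ 3) = 247 / (4.5850 − 1.5850) = 82.333 ms/bit
  a = 262 − 82.333 × 1.5850 = 131.505 ms
Then RT(8) = 131.505 + 82.333 × log₂ 8 = 131.505 + 82.333 × 3 ≈ 378.505 ms.

378.5 ms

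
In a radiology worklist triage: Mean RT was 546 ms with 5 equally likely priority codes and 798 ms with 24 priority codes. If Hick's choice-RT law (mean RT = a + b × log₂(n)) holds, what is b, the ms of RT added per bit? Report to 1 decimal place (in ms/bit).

Slope: b = (798 − 546) / (log₂ 24 − log₂ 5) = 252/2.2630 = 111.355 ms/bit.

111.4 ms/bit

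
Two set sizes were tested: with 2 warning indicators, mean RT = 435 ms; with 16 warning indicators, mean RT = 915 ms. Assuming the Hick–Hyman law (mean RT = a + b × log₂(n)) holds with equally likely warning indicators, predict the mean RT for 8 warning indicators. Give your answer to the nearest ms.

755 ms

Solve the two-equation system in a and b:
  b = (915 − 435) / (log₂ 16 − log₂ 2) = 480 / (4 − 1) = 160 ms/bit
  a = 435 − 160 × 1 = 275 ms
Then RT(8) = 275 + 160 × log₂ 8 = 275 + 160 × 3 ≈ 755.000 ms.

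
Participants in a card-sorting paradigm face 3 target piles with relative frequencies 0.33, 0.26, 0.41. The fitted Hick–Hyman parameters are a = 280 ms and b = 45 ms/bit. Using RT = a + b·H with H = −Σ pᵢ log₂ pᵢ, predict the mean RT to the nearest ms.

350 ms

Entropy contributions −pᵢ log₂ pᵢ: 0.5278, 0.5053, 0.5274; sum H = 1.5605 bits.
RT = a + bH = 280 + 45·1.5605 = 350.22 ms.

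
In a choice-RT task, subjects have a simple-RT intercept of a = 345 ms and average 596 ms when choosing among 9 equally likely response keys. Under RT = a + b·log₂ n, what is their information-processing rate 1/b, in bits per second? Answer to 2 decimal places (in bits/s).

12.63 bits/s

Choice component = 596 − 345 = 251 ms over log₂(9) = 3.1699 bits.
b = 251 / 3.1699 = 79.182 ms/bit, so 1/b = 12.629 bits/s.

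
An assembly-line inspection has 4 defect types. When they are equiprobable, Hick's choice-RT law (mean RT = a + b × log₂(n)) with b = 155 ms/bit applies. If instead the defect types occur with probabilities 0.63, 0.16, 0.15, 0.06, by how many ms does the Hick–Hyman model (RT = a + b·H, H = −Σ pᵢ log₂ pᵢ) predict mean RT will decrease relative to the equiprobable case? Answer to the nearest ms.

Equiprobable entropy H₀ = log₂ 4 = 2.0000 bits.
Skewed entropy H = −Σ pᵢ log₂ pᵢ = 1.4970 bits.
ΔRT = b·(H₀ − H) = 155 × 0.5030 = 77.96 ms.

78 ms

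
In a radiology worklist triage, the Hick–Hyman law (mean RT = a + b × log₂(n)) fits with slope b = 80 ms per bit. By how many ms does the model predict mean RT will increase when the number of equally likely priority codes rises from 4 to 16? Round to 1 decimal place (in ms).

160.0 ms

Only the slope matters, since a is common to both: ΔRT = b·log₂(n₂/n₁).
log₂(16) − log₂(4) = log₂(16/4) = log₂(4) = 2.
ΔRT = 80 × 2.0000 = 160.000 ms.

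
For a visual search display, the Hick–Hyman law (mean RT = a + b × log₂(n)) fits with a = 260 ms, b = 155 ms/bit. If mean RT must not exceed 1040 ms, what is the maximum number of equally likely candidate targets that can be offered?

32

155·log₂ n ≤ 1040 − 260 = 780, giving log₂ n ≤ 5.0323 and n ≤ 32.724. The largest whole number is 32.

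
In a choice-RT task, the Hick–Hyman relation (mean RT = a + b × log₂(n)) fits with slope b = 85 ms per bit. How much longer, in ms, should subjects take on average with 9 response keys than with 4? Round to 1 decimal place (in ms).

99.4 ms

ΔRT = (a + b log₂ n₂) − (a + b log₂ n₁) = b·(log₂ n₂ − log₂ n₁).
log₂(9) − log₂(4) = 3.1699 − 2 = 1.1699.
ΔRT = 85 × 1.1699 = 99.444 ms.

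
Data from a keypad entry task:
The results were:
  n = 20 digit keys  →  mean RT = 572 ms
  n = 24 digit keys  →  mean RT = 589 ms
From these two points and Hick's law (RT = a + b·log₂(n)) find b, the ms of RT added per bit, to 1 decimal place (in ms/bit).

b = (RT₂ − RT₁)/(log₂ n₂ − log₂ n₁) = (589 − 572)/(4.5850 − 4.3219) = 64.630 ms/bit.

64.6 ms/bit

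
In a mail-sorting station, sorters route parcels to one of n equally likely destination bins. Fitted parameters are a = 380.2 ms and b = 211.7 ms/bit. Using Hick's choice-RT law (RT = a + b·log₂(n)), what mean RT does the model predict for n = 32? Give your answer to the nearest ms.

1439 ms

log₂(32) = 5 bits, so RT = 380.2 + 211.7 × 5 ≈ 1438.700 ms.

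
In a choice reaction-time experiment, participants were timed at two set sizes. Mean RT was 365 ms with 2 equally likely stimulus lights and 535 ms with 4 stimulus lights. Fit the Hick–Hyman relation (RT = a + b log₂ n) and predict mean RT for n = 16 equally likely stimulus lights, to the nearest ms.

RT is linear in log₂ n, so two points fix the line:
  b = (535 − 365) / (log₂ 4 − log₂ 2) = 170 / (2 − 1) = 170 ms/bit
  a = 365 − 170 × 1 = 195 ms
Then RT(16) = 195 + 170 × log₂ 16 = 195 + 170 × 4 ≈ 875.000 ms.

875 ms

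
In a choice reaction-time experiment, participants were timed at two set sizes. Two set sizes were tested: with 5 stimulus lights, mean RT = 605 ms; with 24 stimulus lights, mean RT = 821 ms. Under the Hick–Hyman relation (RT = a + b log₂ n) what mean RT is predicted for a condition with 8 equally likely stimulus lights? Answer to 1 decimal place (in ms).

RT is linear in log₂ n, so two points fix the line:
  b = (821 − 605) / (log₂ 24 − log₂ 5) = 216 / (4.5850 − 2.3219) = 95.447 ms/bit
  a = 605 − 95.447 × 2.3219 = 383.379 ms
Then RT(8) = 383.379 + 95.447 × log₂ 8 = 383.379 + 95.447 × 3 ≈ 669.720 ms.

669.7 ms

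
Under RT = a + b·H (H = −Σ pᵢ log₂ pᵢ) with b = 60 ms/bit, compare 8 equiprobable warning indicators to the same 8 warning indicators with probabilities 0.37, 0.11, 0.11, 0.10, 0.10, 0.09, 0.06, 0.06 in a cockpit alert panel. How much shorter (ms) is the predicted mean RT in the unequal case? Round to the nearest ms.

18 ms

Equiprobable entropy H₀ = log₂ 8 = 3.0000 bits.
Skewed entropy H = −Σ pᵢ log₂ pᵢ = 2.6954 bits.
ΔRT = b·(H₀ − H) = 60 × 0.3046 = 18.28 ms.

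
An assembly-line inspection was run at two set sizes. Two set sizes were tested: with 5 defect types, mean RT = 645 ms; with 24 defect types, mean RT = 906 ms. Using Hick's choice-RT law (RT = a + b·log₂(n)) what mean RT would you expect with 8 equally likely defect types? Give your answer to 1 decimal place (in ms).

723.2 ms

RT is linear in log₂ n, so two points fix the line:
  b = (906 − 645) / (log₂ 24 − log₂ 5) = 261 / (4.5850 − 2.3219) = 115.332 ms/bit
  a = 645 − 115.332 × 2.3219 = 377.208 ms
Then RT(8) = 377.208 + 115.332 × log₂ 8 = 377.208 + 115.332 × 3 ≈ 723.203 ms.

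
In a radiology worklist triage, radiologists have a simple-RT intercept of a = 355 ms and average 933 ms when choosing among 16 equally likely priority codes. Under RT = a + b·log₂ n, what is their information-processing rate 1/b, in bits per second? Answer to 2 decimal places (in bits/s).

b = (933 − 355)/log₂ 16 = 578/4 = 144.500 ms per bit = 0.14450 s/bit; the reciprocal is 6.920 bits/s.

6.92 bits/s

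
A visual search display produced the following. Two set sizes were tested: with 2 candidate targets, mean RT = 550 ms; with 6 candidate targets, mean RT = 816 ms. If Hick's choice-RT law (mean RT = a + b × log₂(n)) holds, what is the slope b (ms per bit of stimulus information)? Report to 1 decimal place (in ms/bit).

167.8 ms/bit

The slope on a log₂ axis is (816 − 550) / (2.5850 − 1) = 167.827 ms/bit.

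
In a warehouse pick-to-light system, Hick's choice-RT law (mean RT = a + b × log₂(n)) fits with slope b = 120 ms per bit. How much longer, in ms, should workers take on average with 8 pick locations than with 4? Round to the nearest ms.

Only the slope matters, since a is common to both: ΔRT = b·log₂(n₂/n₁).
log₂(8) − log₂(4) = log₂(8/4) = log₂(2) = 1.
ΔRT = 120 × 1.0000 = 120.000 ms.

120 ms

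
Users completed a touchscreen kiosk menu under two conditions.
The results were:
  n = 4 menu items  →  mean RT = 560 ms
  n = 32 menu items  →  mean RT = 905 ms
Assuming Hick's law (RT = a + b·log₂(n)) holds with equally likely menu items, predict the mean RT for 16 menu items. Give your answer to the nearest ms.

RT is linear in log₂ n, so two points fix the line:
  b = (905 − 560) / (log₂ 32 − log₂ 4) = 345 / (5 − 2) = 115 ms/bit
  a = 560 − 115 × 2 = 330 ms
Then RT(16) = 330 + 115 × log₂ 16 = 330 + 115 × 4 ≈ 790.000 ms.

790 ms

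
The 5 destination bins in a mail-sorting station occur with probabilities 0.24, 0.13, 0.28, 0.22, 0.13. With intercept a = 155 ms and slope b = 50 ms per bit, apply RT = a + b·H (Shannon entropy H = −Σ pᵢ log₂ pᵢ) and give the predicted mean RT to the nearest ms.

268 ms

H = 0.24·log₂(1/0.24) + 0.13·log₂(1/0.13) + 0.28·log₂(1/0.28) + 0.22·log₂(1/0.22) + 0.13·log₂(1/0.13) = 2.2542 bits.
RT = 155 + 50 × 2.2542 = 267.71 ms.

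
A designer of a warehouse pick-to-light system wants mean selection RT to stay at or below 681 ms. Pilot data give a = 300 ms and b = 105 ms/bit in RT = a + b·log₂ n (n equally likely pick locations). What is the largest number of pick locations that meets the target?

Information budget: (681 − 300)/105 = 3.6286 bits, so n ≤ 2^3.6286 = 12.368 → at most 12.

12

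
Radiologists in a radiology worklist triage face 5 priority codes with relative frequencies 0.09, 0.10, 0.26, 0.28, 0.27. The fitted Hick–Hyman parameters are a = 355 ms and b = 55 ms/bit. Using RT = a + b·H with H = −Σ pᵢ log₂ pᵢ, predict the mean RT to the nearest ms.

475 ms

Entropy contributions −pᵢ log₂ pᵢ: 0.3127, 0.3322, 0.5053, 0.5142, 0.5100; sum H = 2.1744 bits.
RT = a + bH = 355 + 55·2.1744 = 474.59 ms.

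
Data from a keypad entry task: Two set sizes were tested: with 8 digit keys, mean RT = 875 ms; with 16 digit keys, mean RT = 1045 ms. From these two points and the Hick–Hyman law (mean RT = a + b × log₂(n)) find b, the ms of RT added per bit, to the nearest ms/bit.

Slope: b = (1045 − 875) / (log₂ 16 − log₂ 8) = 170/1.0000 = 170 ms/bit.

170 ms/bit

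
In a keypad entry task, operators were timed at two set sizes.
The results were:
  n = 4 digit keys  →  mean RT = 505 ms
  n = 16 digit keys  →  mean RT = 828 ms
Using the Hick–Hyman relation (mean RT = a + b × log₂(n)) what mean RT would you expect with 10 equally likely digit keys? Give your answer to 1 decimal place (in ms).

718.5 ms

Solve the two-equation system in a and b:
  b = (828 − 505) / (log₂ 16 − log₂ 4) = 323 / (4 − 2) = 161.500 ms/bit
  a = 505 − 161.500 × 2 = 182.000 ms
Then RT(10) = 182.000 + 161.500 × log₂ 10 = 182.000 + 161.500 × 3.3219 ≈ 718.491 ms.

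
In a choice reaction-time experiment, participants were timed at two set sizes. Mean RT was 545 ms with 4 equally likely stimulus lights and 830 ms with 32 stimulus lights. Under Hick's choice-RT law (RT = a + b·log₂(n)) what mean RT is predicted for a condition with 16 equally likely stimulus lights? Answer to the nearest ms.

735 ms

With log₂ n on the abscissa the relation is linear; from the two conditions:
  b = (830 − 545) / (log₂ 32 − log₂ 4) = 285 / (5 − 2) = 95 ms/bit
  a = 545 − 95 × 2 = 355 ms
Then RT(16) = 355 + 95 × log₂ 16 = 355 + 95 × 4 ≈ 735.000 ms.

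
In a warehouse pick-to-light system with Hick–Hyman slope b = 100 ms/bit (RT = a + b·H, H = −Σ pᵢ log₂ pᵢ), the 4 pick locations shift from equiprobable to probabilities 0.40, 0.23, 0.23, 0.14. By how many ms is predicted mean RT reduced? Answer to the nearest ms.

10 ms

Equiprobable entropy H₀ = log₂ 4 = 2.0000 bits.
Skewed entropy H = −Σ pᵢ log₂ pᵢ = 1.9012 bits.
ΔRT = b·(H₀ − H) = 100 × 0.0988 = 9.88 ms.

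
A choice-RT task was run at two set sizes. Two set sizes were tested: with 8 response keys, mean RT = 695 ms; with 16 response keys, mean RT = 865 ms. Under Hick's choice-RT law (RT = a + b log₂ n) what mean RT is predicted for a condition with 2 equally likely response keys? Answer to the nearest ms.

RT is linear in log₂ n, so two points fix the line:
  b = (865 − 695) / (log₂ 16 − log₂ 8) = 170 / (4 − 3) = 170 ms/bit
  a = 695 − 170 × 3 = 185 ms
Then RT(2) = 185 + 170 × log₂ 2 = 185 + 170 × 1 ≈ 355.000 ms.

355 ms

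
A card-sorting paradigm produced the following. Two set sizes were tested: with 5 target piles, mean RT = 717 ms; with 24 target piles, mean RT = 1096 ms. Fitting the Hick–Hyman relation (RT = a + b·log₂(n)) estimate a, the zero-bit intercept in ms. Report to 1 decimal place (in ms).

b = (RT₂ − RT₁)/(log₂ n₂ − log₂ n₁) = (1096 − 717)/(4.5850 − 2.3219) = 167.474 ms/bit.
Intercept: a = 717 − 167.474·log₂(5) = 328.137 ms.

328.1 ms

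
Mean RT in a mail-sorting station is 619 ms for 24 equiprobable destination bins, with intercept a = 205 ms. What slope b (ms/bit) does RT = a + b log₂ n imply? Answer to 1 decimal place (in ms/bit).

90.3 ms/bit

log₂(24) = 4.5850 bits.
b = (RT − a)/log₂ n = (619 − 205) / 4.5850 = 90.295 ms/bit.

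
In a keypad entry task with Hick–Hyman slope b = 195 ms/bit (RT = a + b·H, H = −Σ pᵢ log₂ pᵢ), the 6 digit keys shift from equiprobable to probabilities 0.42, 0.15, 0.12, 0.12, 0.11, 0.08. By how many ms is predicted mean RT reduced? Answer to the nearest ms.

The RT saving is b·ΔH. Equiprobable H₀ = log₂(6) = 2.5850 bits; with the given probabilities H = 2.3121 bits.
b·(H₀ − H) = 195 × (2.5850 − 2.3121) = 53.20 ms.

53 ms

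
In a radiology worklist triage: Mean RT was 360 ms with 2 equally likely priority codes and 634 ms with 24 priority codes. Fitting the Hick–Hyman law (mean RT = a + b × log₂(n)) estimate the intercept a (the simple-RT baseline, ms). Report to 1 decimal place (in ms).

283.6 ms

The slope on a log₂ axis is (634 − 360) / (4.5850 − 1) = 76.430 ms/bit.
a = RT₁ − b·log₂ n₁ = 360 − 76.430 × 1 = 283.570 ms.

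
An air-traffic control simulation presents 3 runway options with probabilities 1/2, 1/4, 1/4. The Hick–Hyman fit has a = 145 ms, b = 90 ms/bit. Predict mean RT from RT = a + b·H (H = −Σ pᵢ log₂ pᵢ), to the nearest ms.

Each term −pᵢ log₂ pᵢ: 0.5·1 + 0.25·2 + 0.25·2; summed, H = 1.500 bits.
Mean RT = a + bH = 145 + 90·1.500 = 280.00 ms.

280 ms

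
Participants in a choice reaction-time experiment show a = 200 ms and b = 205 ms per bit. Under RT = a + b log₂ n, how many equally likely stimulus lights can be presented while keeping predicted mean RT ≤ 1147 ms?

Information budget: (1147 − 200)/205 = 4.6195 bits, so n ≤ 2^4.6195 = 24.582 → at most 24.

24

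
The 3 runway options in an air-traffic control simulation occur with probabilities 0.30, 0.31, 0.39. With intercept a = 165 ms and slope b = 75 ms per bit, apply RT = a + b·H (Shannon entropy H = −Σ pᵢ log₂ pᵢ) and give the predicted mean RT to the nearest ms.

H = 0.30·log₂(1/0.30) + 0.31·log₂(1/0.31) + 0.39·log₂(1/0.39) = 1.5747 bits.
RT = 165 + 75 × 1.5747 = 283.10 ms.

283 ms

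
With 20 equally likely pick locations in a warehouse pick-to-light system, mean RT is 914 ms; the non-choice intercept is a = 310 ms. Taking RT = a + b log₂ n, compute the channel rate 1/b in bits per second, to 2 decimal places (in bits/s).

b = (914 − 310)/log₂ 20 = 604/4.3219 = 139.752 ms per bit = 0.13975 s/bit; the reciprocal is 7.156 bits/s.

7.16 bits/s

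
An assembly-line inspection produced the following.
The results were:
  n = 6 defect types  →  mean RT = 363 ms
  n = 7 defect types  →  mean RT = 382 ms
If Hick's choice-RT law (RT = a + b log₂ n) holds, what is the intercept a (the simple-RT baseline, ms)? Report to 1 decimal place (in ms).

b = (RT₂ − RT₁)/(log₂ n₂ − log₂ n₁) = (382 − 363)/(2.8074 − 2.5850) = 85.435 ms/bit.
Intercept: a = 363 − 85.435·log₂(6) = 142.155 ms.

142.2 ms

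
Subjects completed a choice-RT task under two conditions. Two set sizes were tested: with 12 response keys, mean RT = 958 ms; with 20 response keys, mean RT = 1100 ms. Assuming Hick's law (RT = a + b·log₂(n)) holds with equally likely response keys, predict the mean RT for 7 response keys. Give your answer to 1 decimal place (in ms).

With log₂ n on the abscissa the relation is linear; from the two conditions:
  b = (1100 − 958) / (log₂ 20 − log₂ 12) = 142 / (4.3219 − 3.5850) = 192.682 ms/bit
  a = 958 − 192.682 × 3.5850 = 267.242 ms
Then RT(7) = 267.242 + 192.682 × log₂ 7 = 267.242 + 192.682 × 2.8074 ≈ 808.169 ms.

808.2 ms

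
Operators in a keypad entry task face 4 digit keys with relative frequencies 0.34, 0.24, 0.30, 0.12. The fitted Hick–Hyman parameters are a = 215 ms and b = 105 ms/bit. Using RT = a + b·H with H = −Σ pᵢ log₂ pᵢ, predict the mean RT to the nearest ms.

Entropy contributions −pᵢ log₂ pᵢ: 0.5292, 0.4941, 0.5211, 0.3671; sum H = 1.9115 bits.
RT = a + bH = 215 + 105·1.9115 = 415.70 ms.

416 ms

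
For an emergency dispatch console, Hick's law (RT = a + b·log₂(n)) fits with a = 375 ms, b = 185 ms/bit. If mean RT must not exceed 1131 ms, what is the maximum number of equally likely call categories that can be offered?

185·log₂ n ≤ 1131 − 375 = 756, giving log₂ n ≤ 4.0865 and n ≤ 16.988. The largest whole number is 16.

16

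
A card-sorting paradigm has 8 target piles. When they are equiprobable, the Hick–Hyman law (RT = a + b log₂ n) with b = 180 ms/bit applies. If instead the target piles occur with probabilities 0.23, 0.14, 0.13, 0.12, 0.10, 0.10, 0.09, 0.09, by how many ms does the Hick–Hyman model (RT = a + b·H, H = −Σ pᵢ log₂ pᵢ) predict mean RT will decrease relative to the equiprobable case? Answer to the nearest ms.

The RT saving is b·ΔH. Equiprobable H₀ = log₂(8) = 3.0000 bits; with the given probabilities H = 2.9242 bits.
b·(H₀ − H) = 180 × (3.0000 − 2.9242) = 13.65 ms.

14 ms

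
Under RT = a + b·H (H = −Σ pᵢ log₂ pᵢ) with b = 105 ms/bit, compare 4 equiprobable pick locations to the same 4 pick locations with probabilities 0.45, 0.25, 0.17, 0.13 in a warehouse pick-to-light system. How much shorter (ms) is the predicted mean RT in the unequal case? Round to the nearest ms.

The RT saving is b·ΔH. Equiprobable H₀ = log₂(4) = 2.0000 bits; with the given probabilities H = 1.8356 bits.
b·(H₀ − H) = 105 × (2.0000 − 1.8356) = 17.26 ms.

17 ms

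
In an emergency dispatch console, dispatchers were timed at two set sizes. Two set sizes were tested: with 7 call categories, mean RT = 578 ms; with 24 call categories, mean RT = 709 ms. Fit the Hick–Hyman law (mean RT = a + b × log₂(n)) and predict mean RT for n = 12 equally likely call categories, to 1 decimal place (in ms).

Solve the two-equation system in a and b:
  b = (709 − 578) / (log₂ 24 − log₂ 7) = 131 / (4.5850 − 2.8074) = 73.695 ms/bit
  a = 578 − 73.695 × 2.8074 = 371.113 ms
Then RT(12) = 371.113 + 73.695 × log₂ 12 = 371.113 + 73.695 × 3.5850 ≈ 635.305 ms.

635.3 ms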